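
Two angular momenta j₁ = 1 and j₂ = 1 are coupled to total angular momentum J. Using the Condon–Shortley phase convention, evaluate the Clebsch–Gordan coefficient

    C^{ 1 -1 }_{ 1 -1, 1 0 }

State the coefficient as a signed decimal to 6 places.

-0.707107  (= −√(1/2))

√[3·1!1!1!/4! · 0!2!1!1!0!2!] = √(1/2)
  +(−1)^1/∏(1,0,1,0,0,1)! = -1  (running -1)
⟨..|..⟩ = √(1/2)·(-1) = -0.707107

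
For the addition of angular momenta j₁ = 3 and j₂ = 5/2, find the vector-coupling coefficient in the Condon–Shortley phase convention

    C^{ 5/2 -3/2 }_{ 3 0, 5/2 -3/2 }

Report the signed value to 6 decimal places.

−√(7/30) = -0.483046

√[6·3!3!2!/9! · 3!3!1!4!1!4!] = √(864/35)
  +(−1)^0/∏(0,3,3,1,0,1)! = 1/36  (running 1/36)
  +(−1)^1/∏(1,2,2,0,1,2)! = -1/8  (running -7/72)
⟨..|..⟩ = √(864/35)·(-7/72) = -0.483046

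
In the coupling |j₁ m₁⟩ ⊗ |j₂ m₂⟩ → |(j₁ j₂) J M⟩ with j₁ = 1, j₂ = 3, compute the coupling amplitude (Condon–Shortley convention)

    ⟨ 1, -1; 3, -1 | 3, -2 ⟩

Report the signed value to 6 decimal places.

−√(5/12) = -0.645497

√[7·1!1!5!/8! · 0!2!2!4!1!5!] = √(240)
  +(−1)^1/∏(1,0,1,1,0,4)! = -1/24  (running -1/24)
⟨..|..⟩ = √(240)·(-1/24) = -0.645497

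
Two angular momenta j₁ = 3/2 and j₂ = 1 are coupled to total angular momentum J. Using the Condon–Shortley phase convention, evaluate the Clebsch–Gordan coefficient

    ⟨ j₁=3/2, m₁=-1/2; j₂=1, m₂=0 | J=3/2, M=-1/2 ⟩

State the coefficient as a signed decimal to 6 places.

-0.258199

j₁+j₂−J=1  J+j₁−j₂=2  J−j₁+j₂=1  j₁+j₂+J+1=5
(j₁±m₁, j₂±m₂, J±M) = (1,2,1,1,1,2)
P² = 4/15
sum k=0..1:
  [0] +1/2 = 1/2
  [1] −1/1 = -1
S = -1/2
C² = P²·S² = 1/15 ; C = -0.258199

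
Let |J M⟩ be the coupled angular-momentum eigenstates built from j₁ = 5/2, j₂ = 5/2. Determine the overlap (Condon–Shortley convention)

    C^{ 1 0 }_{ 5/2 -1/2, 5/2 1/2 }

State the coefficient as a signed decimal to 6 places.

+√(1/70) = +0.119523

triangle: 4!*1!*1!/7! = 24/5040
(j±m)!: 2!*3!*3!*2!*1!*1! = 144
prefactor² = (2J+1)*Δ*N² = 72/35
  k=2: +1/(2!*2!*1!*1!*0!*0!) = 1/4
  k=3: −1/(3!*1!*0!*0!*1!*1!) = -1/6
Σ = 1/12  ⇒  CG² = 72/35*1/12² = 1/70
CG = +√(1/70) = +0.119523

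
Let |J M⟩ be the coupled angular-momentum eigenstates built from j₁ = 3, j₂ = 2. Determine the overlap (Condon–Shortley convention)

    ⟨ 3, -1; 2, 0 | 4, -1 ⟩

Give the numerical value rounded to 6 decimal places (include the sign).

-0.327327

triangle: 1!·5!·3!/10! = 720/3628800
(j±m)!: 2!·4!·2!·2!·3!·5! = 138240
prefactor² = (2J+1)·Δ·N² = 1728/7
  k=0: +1/(0!·1!·4!·2!·1!·1!) = 1/48
  k=1: −1/(1!·0!·3!·1!·2!·2!) = -1/24
Σ = -1/48  ⇒  CG² = 1728/7·(-1/48)² = 3/28
CG = −√(3/28) = -0.327327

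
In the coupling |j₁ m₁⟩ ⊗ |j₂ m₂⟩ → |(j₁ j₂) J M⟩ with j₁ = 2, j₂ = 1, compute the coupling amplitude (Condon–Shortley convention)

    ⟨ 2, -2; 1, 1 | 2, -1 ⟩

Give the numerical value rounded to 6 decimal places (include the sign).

−√(1/3) = -0.577350

triangle: 1!×3!×1!/6! = 6/720
(j±m)!: 0!×4!×2!×0!×1!×3! = 288
prefactor² = (2J+1)×Δ×N² = 12
  k=1: −1/(1!×0!×3!×1!×0!×0!) = -1/6
Σ = -1/6  ⇒  CG² = 12×(-1/6)² = 1/3
CG = −√(1/3) = -0.577350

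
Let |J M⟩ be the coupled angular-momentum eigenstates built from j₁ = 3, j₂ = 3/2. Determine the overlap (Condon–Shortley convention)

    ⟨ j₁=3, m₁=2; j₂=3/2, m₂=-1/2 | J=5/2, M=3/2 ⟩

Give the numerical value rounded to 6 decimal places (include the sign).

j₁+j₂−J=2  J+j₁−j₂=4  J−j₁+j₂=1  j₁+j₂+J+1=8
(j₁±m₁, j₂±m₂, J±M) = (5,1,1,2,4,1)
P² = 288/7
sum k=0..1:
  [0] +1/12 = 1/12
  [1] −1/24 = -1/24
S = 1/24
C² = P²·S² = 1/14 ; C = +0.267261

+√(1/14) = +0.267261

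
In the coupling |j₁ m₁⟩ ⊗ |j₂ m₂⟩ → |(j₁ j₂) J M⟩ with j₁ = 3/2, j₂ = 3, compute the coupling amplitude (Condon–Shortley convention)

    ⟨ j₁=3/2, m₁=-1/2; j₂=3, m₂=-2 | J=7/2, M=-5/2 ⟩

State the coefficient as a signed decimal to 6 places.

j₁+j₂−J=1  J+j₁−j₂=2  J−j₁+j₂=5  j₁+j₂+J+1=9
(j₁±m₁, j₂±m₂, J±M) = (1,2,1,5,1,6)
P² = 6400/7
sum k=0..1:
  [0] +1/48 = 1/48
  [1] −1/120 = -1/120
S = 1/80
C² = P²·S² = 1/7 ; C = +0.377964

+0.377964  (= +√(1/7))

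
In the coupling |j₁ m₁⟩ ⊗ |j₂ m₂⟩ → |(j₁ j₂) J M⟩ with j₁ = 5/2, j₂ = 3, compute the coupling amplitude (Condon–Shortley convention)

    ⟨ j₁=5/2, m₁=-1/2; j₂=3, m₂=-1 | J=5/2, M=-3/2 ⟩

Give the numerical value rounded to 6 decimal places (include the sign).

j₁+j₂−J=3  J+j₁−j₂=2  J−j₁+j₂=3  j₁+j₂+J+1=9
(j₁±m₁, j₂±m₂, J±M) = (2,3,2,4,1,4)
P² = 576/35
sum k=1..2:
  [1] −1/8 = -1/8
  [2] +1/12 = 1/12
S = -1/24
C² = P²·S² = 1/35 ; C = -0.169031

−√(1/35) ≈ -0.169031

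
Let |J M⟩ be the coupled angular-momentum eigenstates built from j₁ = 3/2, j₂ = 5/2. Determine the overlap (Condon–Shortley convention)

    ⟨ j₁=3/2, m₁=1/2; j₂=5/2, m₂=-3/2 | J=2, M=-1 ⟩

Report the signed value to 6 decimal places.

triangle: 2!×1!×3!/7! = 12/5040
(j±m)!: 2!×1!×1!×4!×1!×3! = 288
prefactor² = (2J+1)×Δ×N² = 24/7
  k=0: +1/(0!×2!×1!×1!×0!×2!) = 1/4
  k=1: −1/(1!×1!×0!×0!×1!×3!) = -1/6
Σ = 1/12  ⇒  CG² = 24/7×1/12² = 1/42
CG = +√(1/42) = +0.154303

+0.154303  (= +√(1/42))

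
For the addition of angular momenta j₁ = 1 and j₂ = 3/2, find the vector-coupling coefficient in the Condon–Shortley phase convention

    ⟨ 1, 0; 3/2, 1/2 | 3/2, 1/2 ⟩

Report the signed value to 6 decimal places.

-0.258199

√[4·1!1!2!/5! · 1!1!2!1!2!1!] = √(4/15)
  +(−1)^0/∏(0,1,1,2,0,0)! = 1/2  (running 1/2)
  +(−1)^1/∏(1,0,0,1,1,1)! = -1  (running -1/2)
⟨..|..⟩ = √(4/15)·(-1/2) = -0.258199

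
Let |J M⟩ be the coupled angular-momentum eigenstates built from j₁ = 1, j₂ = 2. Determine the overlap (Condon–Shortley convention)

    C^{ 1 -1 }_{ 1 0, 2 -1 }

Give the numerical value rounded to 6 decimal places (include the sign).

j₁+j₂−J=2  J+j₁−j₂=0  J−j₁+j₂=2  j₁+j₂+J+1=5
(j₁±m₁, j₂±m₂, J±M) = (1,1,1,3,0,2)
P² = 6/5
sum k=1..1:
  [1] −1/2 = -1/2
S = -1/2
C² = P²·S² = 3/10 ; C = -0.547723

−√(3/10) ≈ -0.547723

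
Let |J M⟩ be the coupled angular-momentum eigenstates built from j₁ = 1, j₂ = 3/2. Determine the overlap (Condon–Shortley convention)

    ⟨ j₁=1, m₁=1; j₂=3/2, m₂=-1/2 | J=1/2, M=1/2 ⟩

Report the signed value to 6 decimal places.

√[2·2!0!1!/4! · 2!0!1!2!1!0!] = √(2/3)
  +(−1)^0/∏(0,2,0,1,0,0)! = 1/2  (running 1/2)
⟨..|..⟩ = √(2/3)·(1/2) = +0.408248

+√(1/6) = +0.408248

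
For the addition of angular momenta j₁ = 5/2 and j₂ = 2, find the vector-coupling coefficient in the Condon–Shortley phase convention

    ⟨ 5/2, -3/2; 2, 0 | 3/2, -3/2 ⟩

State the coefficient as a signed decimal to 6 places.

+0.585540

√[4·3!2!1!/7! · 1!4!2!2!0!3!] = √(192/35)
  +(−1)^2/∏(2,1,2,0,0,1)! = 1/4  (running 1/4)
⟨..|..⟩ = √(192/35)·(1/4) = +0.585540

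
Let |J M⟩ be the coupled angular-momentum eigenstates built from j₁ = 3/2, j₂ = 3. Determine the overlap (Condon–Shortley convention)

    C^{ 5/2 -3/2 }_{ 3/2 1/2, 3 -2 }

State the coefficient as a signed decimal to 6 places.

√[6·2!1!4!/8! · 2!1!1!5!1!4!] = √(288/7)
  +(−1)^0/∏(0,2,1,1,0,3)! = 1/12  (running 1/12)
  +(−1)^1/∏(1,1,0,0,1,4)! = -1/24  (running 1/24)
⟨..|..⟩ = √(288/7)·(1/24) = +0.267261

+0.267261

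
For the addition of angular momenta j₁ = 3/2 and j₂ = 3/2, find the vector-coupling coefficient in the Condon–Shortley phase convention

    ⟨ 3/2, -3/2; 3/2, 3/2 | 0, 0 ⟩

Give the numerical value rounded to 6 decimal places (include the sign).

√[1·3!0!0!/4! · 0!3!3!0!0!0!] = √(9)
  +(−1)^3/∏(3,0,0,0,0,0)! = -1/6  (running -1/6)
⟨..|..⟩ = √(9)·(-1/6) = -0.500000

-0.500000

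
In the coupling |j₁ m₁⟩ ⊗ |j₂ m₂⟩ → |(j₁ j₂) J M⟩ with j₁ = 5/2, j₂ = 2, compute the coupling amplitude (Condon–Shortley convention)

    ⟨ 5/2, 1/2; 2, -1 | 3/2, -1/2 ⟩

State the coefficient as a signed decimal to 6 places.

-0.487950  (= −√(5/21))

√[4·3!2!1!/7! · 3!2!1!3!1!2!] = √(48/35)
  +(−1)^0/∏(0,3,2,1,0,0)! = 1/12  (running 1/12)
  +(−1)^1/∏(1,2,1,0,1,1)! = -1/2  (running -5/12)
⟨..|..⟩ = √(48/35)·(-5/12) = -0.487950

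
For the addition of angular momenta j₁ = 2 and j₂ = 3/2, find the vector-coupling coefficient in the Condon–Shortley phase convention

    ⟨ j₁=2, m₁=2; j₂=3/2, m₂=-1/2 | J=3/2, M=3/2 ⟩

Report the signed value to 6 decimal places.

+0.632456  (= +√(2/5))

j₁+j₂−J=2  J+j₁−j₂=2  J−j₁+j₂=1  j₁+j₂+J+1=6
(j₁±m₁, j₂±m₂, J±M) = (4,0,1,2,3,0)
P² = 32/5
sum k=0..0:
  [0] +1/4 = 1/4
S = 1/4
C² = P²·S² = 2/5 ; C = +0.632456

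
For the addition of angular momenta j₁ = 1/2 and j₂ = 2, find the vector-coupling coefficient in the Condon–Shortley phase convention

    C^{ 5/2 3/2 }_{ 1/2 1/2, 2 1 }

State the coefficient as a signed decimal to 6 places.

√[6·0!1!4!/6! · 1!0!3!1!4!1!] = √(144/5)
  +(−1)^0/∏(0,0,0,3,1,1)! = 1/6  (running 1/6)
⟨..|..⟩ = √(144/5)·(1/6) = +0.894427

+0.894427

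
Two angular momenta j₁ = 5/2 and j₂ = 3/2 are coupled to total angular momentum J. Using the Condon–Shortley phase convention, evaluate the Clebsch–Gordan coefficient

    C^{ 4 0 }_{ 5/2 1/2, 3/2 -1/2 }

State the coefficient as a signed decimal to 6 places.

+√(3/7) = +0.654654

triangle: 0!×5!×3!/9! = 720/362880
(j±m)!: 3!×2!×1!×2!×4!×4! = 13824
prefactor² = (2J+1)×Δ×N² = 1728/7
  k=0: +1/(0!×0!×2!×1!×3!×2!) = 1/24
Σ = 1/24  ⇒  CG² = 1728/7×1/24² = 3/7
CG = +√(3/7) = +0.654654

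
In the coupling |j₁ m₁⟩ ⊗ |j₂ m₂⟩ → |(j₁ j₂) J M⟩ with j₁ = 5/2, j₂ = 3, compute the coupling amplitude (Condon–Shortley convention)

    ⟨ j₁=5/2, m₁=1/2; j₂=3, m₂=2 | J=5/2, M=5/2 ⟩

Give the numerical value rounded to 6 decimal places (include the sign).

√[6·3!2!3!/9! · 3!2!5!1!5!0!] = √(1440/7)
  +(−1)^2/∏(2,1,0,3,2,0)! = 1/24  (running 1/24)
⟨..|..⟩ = √(1440/7)·(1/24) = +0.597614

+√(5/14) ≈ +0.597614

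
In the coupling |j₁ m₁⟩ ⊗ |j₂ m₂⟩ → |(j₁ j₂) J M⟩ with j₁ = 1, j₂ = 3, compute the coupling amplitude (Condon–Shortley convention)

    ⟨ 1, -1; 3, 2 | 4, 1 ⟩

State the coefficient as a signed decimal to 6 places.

+√(3/28) = +0.327327

j₁+j₂−J=0  J+j₁−j₂=2  J−j₁+j₂=6  j₁+j₂+J+1=9
(j₁±m₁, j₂±m₂, J±M) = (0,2,5,1,5,3)
P² = 43200/7
sum k=0..0:
  [0] +1/240 = 1/240
S = 1/240
C² = P²·S² = 3/28 ; C = +0.327327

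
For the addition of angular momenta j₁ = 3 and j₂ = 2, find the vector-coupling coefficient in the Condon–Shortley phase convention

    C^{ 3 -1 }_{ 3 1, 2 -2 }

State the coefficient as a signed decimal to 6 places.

√[7·2!4!2!/9! · 4!2!0!4!2!4!] = √(512/5)
  +(−1)^0/∏(0,2,2,0,2,2)! = 1/16  (running 1/16)
⟨..|..⟩ = √(512/5)·(1/16) = +0.632456

+√(2/5) = +0.632456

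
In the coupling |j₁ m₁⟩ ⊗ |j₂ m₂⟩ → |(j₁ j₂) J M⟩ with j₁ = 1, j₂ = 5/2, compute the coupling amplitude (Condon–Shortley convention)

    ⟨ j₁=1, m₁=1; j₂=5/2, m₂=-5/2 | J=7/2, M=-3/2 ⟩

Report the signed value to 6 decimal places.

triangle: 0!*2!*5!/8! = 240/40320
(j±m)!: 2!*0!*0!*5!*2!*5! = 57600
prefactor² = (2J+1)*Δ*N² = 19200/7
  k=0: +1/(0!*0!*0!*0!*2!*5!) = 1/240
Σ = 1/240  ⇒  CG² = 19200/7*1/240² = 1/21
CG = +√(1/21) = +0.218218

+√(1/21) ≈ +0.218218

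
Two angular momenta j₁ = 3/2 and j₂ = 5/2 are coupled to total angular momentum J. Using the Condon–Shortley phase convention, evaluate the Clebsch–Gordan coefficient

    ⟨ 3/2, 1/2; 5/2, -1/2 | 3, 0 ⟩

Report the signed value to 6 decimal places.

+0.447214

triangle: 1!×2!×4!/8! = 48/40320
(j±m)!: 2!×1!×2!×3!×3!×3! = 864
prefactor² = (2J+1)×Δ×N² = 36/5
  k=0: +1/(0!×1!×1!×2!×1!×2!) = 1/4
  k=1: −1/(1!×0!×0!×1!×2!×3!) = -1/12
Σ = 1/6  ⇒  CG² = 36/5×1/6² = 1/5
CG = +√(1/5) = +0.447214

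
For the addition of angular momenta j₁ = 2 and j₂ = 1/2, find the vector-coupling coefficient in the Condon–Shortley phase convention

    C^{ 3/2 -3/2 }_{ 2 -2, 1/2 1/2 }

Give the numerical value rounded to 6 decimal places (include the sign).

−√(4/5) = -0.894427

triangle: 1!×3!×0!/5! = 6/120
(j±m)!: 0!×4!×1!×0!×0!×3! = 144
prefactor² = (2J+1)×Δ×N² = 144/5
  k=1: −1/(1!×0!×3!×0!×0!×0!) = -1/6
Σ = -1/6  ⇒  CG² = 144/5×(-1/6)² = 4/5
CG = −√(4/5) = -0.894427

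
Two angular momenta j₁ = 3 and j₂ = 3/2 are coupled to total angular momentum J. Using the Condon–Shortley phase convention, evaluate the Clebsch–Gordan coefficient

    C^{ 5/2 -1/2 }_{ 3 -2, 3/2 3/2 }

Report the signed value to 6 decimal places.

triangle: 2!·4!·1!/8! = 48/40320
(j±m)!: 1!·5!·3!·0!·2!·3! = 8640
prefactor² = (2J+1)·Δ·N² = 432/7
  k=2: +1/(2!·0!·3!·1!·1!·0!) = 1/12
Σ = 1/12  ⇒  CG² = 432/7·1/12² = 3/7
CG = +√(3/7) = +0.654654

+0.654654  (= +√(3/7))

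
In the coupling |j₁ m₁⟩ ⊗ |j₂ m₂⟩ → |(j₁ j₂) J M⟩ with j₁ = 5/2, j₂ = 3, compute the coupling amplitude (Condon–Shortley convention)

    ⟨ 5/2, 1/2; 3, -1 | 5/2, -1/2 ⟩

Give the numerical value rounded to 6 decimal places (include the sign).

√[6·3!2!3!/9! · 3!2!2!4!2!3!] = √(288/35)
  +(−1)^0/∏(0,3,2,2,0,1)! = 1/24  (running 1/24)
  +(−1)^1/∏(1,2,1,1,1,2)! = -1/4  (running -5/24)
  +(−1)^2/∏(2,1,0,0,2,3)! = 1/24  (running -1/6)
⟨..|..⟩ = √(288/35)·(-1/6) = -0.478091

-0.478091  (= −√(8/35))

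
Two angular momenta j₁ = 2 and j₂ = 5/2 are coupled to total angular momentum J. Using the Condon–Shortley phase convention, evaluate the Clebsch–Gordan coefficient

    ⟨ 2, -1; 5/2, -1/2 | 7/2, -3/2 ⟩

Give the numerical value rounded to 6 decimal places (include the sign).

−√(2/21) ≈ -0.308607

j₁+j₂−J=1  J+j₁−j₂=3  J−j₁+j₂=4  j₁+j₂+J+1=9
(j₁±m₁, j₂±m₂, J±M) = (1,3,2,3,2,5)
P² = 384/7
sum k=0..1:
  [0] +1/24 = 1/24
  [1] −1/12 = -1/12
S = -1/24
C² = P²·S² = 2/21 ; C = -0.308607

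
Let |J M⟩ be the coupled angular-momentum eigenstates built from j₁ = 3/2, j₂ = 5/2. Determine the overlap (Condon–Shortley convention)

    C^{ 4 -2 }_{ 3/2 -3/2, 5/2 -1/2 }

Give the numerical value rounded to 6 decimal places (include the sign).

+0.597614  (= +√(5/14))

√[9·0!3!5!/9! · 0!3!2!3!2!6!] = √(12960/7)
  +(−1)^0/∏(0,0,3,2,0,3)! = 1/72  (running 1/72)
⟨..|..⟩ = √(12960/7)·(1/72) = +0.597614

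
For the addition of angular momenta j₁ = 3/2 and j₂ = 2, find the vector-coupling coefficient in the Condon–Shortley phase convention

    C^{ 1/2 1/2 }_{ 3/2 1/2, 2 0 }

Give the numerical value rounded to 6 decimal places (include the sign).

−√(1/5) = -0.447214

j₁+j₂−J=3  J+j₁−j₂=0  J−j₁+j₂=1  j₁+j₂+J+1=5
(j₁±m₁, j₂±m₂, J±M) = (2,1,2,2,1,0)
P² = 4/5
sum k=1..1:
  [1] −1/2 = -1/2
S = -1/2
C² = P²·S² = 1/5 ; C = -0.447214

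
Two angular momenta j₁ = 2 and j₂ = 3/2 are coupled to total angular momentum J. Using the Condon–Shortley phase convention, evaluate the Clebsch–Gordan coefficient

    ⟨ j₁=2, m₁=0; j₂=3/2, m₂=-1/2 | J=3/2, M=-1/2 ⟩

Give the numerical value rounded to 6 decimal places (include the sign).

√[4·2!2!1!/6! · 2!2!1!2!1!2!] = √(16/45)
  +(−1)^0/∏(0,2,2,1,0,0)! = 1/4  (running 1/4)
  +(−1)^1/∏(1,1,1,0,1,1)! = -1  (running -3/4)
⟨..|..⟩ = √(16/45)·(-3/4) = -0.447214

−√(1/5) = -0.447214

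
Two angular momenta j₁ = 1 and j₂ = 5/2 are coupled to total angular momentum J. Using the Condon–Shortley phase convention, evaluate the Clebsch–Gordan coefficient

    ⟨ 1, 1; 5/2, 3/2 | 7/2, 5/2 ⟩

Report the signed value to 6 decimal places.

triangle: 0!×2!×5!/8! = 240/40320
(j±m)!: 2!×0!×4!×1!×6!×1! = 34560
prefactor² = (2J+1)×Δ×N² = 11520/7
  k=0: +1/(0!×0!×0!×4!×2!×1!) = 1/48
Σ = 1/48  ⇒  CG² = 11520/7×1/48² = 5/7
CG = +√(5/7) = +0.845154

+√(5/7) = +0.845154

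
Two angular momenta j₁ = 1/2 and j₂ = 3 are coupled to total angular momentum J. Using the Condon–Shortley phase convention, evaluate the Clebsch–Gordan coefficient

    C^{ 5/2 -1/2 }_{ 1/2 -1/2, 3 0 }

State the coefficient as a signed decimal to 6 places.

−√(3/7) ≈ -0.654654

j₁+j₂−J=1  J+j₁−j₂=0  J−j₁+j₂=5  j₁+j₂+J+1=7
(j₁±m₁, j₂±m₂, J±M) = (0,1,3,3,2,3)
P² = 432/7
sum k=1..1:
  [1] −1/12 = -1/12
S = -1/12
C² = P²·S² = 3/7 ; C = -0.654654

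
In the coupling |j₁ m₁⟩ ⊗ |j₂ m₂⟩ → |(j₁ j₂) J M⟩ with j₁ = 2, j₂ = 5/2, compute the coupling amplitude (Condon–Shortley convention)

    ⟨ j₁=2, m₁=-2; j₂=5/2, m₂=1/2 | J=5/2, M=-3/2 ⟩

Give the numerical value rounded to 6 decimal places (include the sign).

+√(27/70) = +0.621059

j₁+j₂−J=2  J+j₁−j₂=2  J−j₁+j₂=3  j₁+j₂+J+1=8
(j₁±m₁, j₂±m₂, J±M) = (0,4,3,2,1,4)
P² = 864/35
sum k=2..2:
  [2] +1/8 = 1/8
S = 1/8
C² = P²·S² = 27/70 ; C = +0.621059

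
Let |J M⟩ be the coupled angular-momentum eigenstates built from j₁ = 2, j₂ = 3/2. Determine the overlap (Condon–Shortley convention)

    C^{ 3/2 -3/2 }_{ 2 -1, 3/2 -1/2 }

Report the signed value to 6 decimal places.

triangle: 2!·2!·1!/6! = 4/720
(j±m)!: 1!·3!·1!·2!·0!·3! = 72
prefactor² = (2J+1)·Δ·N² = 8/5
  k=1: −1/(1!·1!·2!·0!·0!·1!) = -1/2
Σ = -1/2  ⇒  CG² = 8/5·(-1/2)² = 2/5
CG = −√(2/5) = -0.632456

−√(2/5) = -0.632456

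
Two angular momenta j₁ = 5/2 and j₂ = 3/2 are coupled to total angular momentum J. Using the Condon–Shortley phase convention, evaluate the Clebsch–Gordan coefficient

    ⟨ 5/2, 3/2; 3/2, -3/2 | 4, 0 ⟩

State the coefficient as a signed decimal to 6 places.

+√(1/14) = +0.267261

triangle: 0!×5!×3!/9! = 720/362880
(j±m)!: 4!×1!×0!×3!×4!×4! = 82944
prefactor² = (2J+1)×Δ×N² = 10368/7
  k=0: +1/(0!×0!×1!×0!×4!×3!) = 1/144
Σ = 1/144  ⇒  CG² = 10368/7×1/144² = 1/14
CG = +√(1/14) = +0.267261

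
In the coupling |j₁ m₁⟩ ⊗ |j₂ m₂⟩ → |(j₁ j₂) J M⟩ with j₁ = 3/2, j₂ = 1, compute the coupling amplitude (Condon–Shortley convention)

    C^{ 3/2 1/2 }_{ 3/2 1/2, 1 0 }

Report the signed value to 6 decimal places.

j₁+j₂−J=1  J+j₁−j₂=2  J−j₁+j₂=1  j₁+j₂+J+1=5
(j₁±m₁, j₂±m₂, J±M) = (2,1,1,1,2,1)
P² = 4/15
sum k=0..1:
  [0] +1/1 = 1
  [1] −1/2 = -1/2
S = 1/2
C² = P²·S² = 1/15 ; C = +0.258199

+√(1/15) = +0.258199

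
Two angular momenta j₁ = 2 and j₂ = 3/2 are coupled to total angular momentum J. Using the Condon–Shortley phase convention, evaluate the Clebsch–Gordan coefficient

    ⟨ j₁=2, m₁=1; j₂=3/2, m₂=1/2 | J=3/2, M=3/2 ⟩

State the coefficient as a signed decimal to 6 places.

√[4·2!2!1!/6! · 3!1!2!1!3!0!] = √(8/5)
  +(−1)^1/∏(1,1,0,1,2,0)! = -1/2  (running -1/2)
⟨..|..⟩ = √(8/5)·(-1/2) = -0.632456

-0.632456  (= −√(2/5))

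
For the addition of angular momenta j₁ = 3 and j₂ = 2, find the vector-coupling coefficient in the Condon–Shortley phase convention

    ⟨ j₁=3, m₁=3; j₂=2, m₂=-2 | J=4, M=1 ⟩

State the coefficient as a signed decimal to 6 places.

+0.207020  (= +√(3/70))

√[9·1!5!3!/10! · 6!0!0!4!5!3!] = √(155520/7)
  +(−1)^0/∏(0,1,0,0,5,3)! = 1/720  (running 1/720)
⟨..|..⟩ = √(155520/7)·(1/720) = +0.207020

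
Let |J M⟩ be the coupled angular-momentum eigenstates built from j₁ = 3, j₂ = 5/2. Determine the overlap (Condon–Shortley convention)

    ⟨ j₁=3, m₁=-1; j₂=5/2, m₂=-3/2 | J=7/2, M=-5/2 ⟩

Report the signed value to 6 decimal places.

j₁+j₂−J=2  J+j₁−j₂=4  J−j₁+j₂=3  j₁+j₂+J+1=10
(j₁±m₁, j₂±m₂, J±M) = (2,4,1,4,1,6)
P² = 18432/35
sum k=0..1:
  [0] +1/96 = 1/96
  [1] −1/36 = -1/36
S = -5/288
C² = P²·S² = 10/63 ; C = -0.398410

−√(10/63) = -0.398410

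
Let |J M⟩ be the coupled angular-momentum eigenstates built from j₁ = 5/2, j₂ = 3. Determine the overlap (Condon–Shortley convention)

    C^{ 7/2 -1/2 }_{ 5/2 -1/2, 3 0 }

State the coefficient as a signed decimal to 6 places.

-0.436436  (= −√(4/21))

triangle: 2!*3!*4!/10! = 288/3628800
(j±m)!: 2!*3!*3!*3!*3!*4! = 62208
prefactor² = (2J+1)*Δ*N² = 6912/175
  k=0: +1/(0!*2!*3!*3!*0!*1!) = 1/72
  k=1: −1/(1!*1!*2!*2!*1!*2!) = -1/8
  k=2: +1/(2!*0!*1!*1!*2!*3!) = 1/24
Σ = -5/72  ⇒  CG² = 6912/175*(-5/72)² = 4/21
CG = −√(4/21) = -0.436436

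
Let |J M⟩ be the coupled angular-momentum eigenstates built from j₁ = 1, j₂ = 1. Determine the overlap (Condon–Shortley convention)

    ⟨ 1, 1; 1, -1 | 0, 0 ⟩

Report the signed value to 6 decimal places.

√[1·2!0!0!/3! · 2!0!0!2!0!0!] = √(4/3)
  +(−1)^0/∏(0,2,0,0,0,0)! = 1/2  (running 1/2)
⟨..|..⟩ = √(4/3)·(1/2) = +0.577350

+0.577350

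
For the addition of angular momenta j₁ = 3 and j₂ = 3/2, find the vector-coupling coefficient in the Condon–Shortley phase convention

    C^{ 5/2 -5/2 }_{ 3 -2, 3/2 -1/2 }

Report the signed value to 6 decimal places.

-0.597614

j₁+j₂−J=2  J+j₁−j₂=4  J−j₁+j₂=1  j₁+j₂+J+1=8
(j₁±m₁, j₂±m₂, J±M) = (1,5,1,2,0,5)
P² = 1440/7
sum k=1..1:
  [1] −1/24 = -1/24
S = -1/24
C² = P²·S² = 5/14 ; C = -0.597614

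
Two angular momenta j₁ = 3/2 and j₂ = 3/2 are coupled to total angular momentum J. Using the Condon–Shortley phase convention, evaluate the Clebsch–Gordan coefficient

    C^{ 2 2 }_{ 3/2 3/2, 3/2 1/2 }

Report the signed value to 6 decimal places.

+0.707107  (= +√(1/2))

j₁+j₂−J=1  J+j₁−j₂=2  J−j₁+j₂=2  j₁+j₂+J+1=6
(j₁±m₁, j₂±m₂, J±M) = (3,0,2,1,4,0)
P² = 8
sum k=0..0:
  [0] +1/4 = 1/4
S = 1/4
C² = P²·S² = 1/2 ; C = +0.707107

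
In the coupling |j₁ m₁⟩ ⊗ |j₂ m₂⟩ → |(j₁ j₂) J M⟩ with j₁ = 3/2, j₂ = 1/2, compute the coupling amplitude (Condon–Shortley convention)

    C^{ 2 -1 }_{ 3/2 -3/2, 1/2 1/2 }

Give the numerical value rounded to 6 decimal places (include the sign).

triangle: 0!*3!*1!/5! = 6/120
(j±m)!: 0!*3!*1!*0!*1!*3! = 36
prefactor² = (2J+1)*Δ*N² = 9
  k=0: +1/(0!*0!*3!*1!*0!*0!) = 1/6
Σ = 1/6  ⇒  CG² = 9*1/6² = 1/4
CG = +√(1/4) = +0.500000

+0.500000  (= +√(1/4))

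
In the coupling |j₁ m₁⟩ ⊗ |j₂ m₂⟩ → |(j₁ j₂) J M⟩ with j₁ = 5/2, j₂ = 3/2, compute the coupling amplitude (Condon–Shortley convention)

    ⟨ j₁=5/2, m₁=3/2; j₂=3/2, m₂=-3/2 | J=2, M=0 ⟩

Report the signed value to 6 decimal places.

+√(3/7) ≈ +0.654654

triangle: 2!·3!·1!/7! = 12/5040
(j±m)!: 4!·1!·0!·3!·2!·2! = 576
prefactor² = (2J+1)·Δ·N² = 48/7
  k=0: +1/(0!·2!·1!·0!·2!·1!) = 1/4
Σ = 1/4  ⇒  CG² = 48/7·1/4² = 3/7
CG = +√(3/7) = +0.654654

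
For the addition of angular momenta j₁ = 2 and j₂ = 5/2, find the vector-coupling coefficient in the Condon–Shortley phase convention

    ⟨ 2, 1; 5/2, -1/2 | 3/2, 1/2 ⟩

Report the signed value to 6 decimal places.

j₁+j₂−J=3  J+j₁−j₂=1  J−j₁+j₂=2  j₁+j₂+J+1=7
(j₁±m₁, j₂±m₂, J±M) = (3,1,2,3,2,1)
P² = 48/35
sum k=0..1:
  [0] +1/12 = 1/12
  [1] −1/2 = -1/2
S = -5/12
C² = P²·S² = 5/21 ; C = -0.487950

−√(5/21) ≈ -0.487950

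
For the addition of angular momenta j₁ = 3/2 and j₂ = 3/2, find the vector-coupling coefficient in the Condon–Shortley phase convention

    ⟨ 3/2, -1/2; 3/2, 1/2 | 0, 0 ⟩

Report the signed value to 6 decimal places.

+0.500000

triangle: 3!·0!·0!/4! = 6/24
(j±m)!: 1!·2!·2!·1!·0!·0! = 4
prefactor² = (2J+1)·Δ·N² = 1
  k=2: +1/(2!·1!·0!·0!·0!·0!) = 1/2
Σ = 1/2  ⇒  CG² = 1·1/2² = 1/4
CG = +√(1/4) = +0.500000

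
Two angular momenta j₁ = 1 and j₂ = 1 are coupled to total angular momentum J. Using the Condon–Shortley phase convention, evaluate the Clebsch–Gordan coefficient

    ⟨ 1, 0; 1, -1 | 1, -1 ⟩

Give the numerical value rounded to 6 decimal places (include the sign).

+0.707107

√[3·1!1!1!/4! · 1!1!0!2!0!2!] = √(1/2)
  +(−1)^0/∏(0,1,1,0,0,1)! = 1  (running 1)
⟨..|..⟩ = √(1/2)·(1) = +0.707107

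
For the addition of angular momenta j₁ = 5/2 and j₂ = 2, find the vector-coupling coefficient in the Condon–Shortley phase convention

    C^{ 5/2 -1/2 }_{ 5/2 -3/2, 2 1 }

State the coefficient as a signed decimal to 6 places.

triangle: 2!*3!*2!/8! = 24/40320
(j±m)!: 1!*4!*3!*1!*2!*3! = 1728
prefactor² = (2J+1)*Δ*N² = 216/35
  k=1: −1/(1!*1!*3!*2!*0!*0!) = -1/12
  k=2: +1/(2!*0!*2!*1!*1!*1!) = 1/4
Σ = 1/6  ⇒  CG² = 216/35*1/6² = 6/35
CG = +√(6/35) = +0.414039

+0.414039  (= +√(6/35))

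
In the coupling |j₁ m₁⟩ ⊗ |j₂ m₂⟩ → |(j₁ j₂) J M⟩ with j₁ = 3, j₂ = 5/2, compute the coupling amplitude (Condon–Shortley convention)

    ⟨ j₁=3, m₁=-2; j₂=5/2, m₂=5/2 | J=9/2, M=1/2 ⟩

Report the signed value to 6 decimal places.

-0.300312  (= −√(125/1386))

j₁+j₂−J=1  J+j₁−j₂=5  J−j₁+j₂=4  j₁+j₂+J+1=11
(j₁±m₁, j₂±m₂, J±M) = (1,5,5,0,5,4)
P² = 2304000/77
sum k=1..1:
  [1] −1/576 = -1/576
S = -1/576
C² = P²·S² = 125/1386 ; C = -0.300312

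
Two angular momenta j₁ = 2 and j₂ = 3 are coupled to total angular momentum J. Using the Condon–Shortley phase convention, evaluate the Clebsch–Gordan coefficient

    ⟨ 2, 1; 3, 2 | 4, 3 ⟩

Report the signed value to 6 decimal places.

−√(1/20) ≈ -0.223607

j₁+j₂−J=1  J+j₁−j₂=3  J−j₁+j₂=5  j₁+j₂+J+1=10
(j₁±m₁, j₂±m₂, J±M) = (3,1,5,1,7,1)
P² = 6480
sum k=0..1:
  [0] +1/240 = 1/240
  [1] −1/144 = -1/144
S = -1/360
C² = P²·S² = 1/20 ; C = -0.223607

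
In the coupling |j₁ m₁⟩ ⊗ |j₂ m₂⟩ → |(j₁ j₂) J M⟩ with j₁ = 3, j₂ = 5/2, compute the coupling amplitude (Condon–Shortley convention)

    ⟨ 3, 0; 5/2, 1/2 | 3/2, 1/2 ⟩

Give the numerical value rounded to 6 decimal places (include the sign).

+0.338062

√[4·4!2!1!/8! · 3!3!3!2!2!1!] = √(144/35)
  +(−1)^2/∏(2,2,1,1,1,0)! = 1/4  (running 1/4)
  +(−1)^3/∏(3,1,0,0,2,1)! = -1/12  (running 1/6)
⟨..|..⟩ = √(144/35)·(1/6) = +0.338062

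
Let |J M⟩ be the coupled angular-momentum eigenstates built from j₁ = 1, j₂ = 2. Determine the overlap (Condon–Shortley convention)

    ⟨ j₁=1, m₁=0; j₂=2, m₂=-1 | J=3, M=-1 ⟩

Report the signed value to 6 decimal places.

+0.730297  (= +√(8/15))

√[7·0!2!4!/7! · 1!1!1!3!2!4!] = √(96/5)
  +(−1)^0/∏(0,0,1,1,1,3)! = 1/6  (running 1/6)
⟨..|..⟩ = √(96/5)·(1/6) = +0.730297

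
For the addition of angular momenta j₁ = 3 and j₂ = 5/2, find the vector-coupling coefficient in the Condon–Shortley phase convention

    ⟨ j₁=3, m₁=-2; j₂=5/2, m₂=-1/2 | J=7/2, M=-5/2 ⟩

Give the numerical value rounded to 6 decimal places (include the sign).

j₁+j₂−J=2  J+j₁−j₂=4  J−j₁+j₂=3  j₁+j₂+J+1=10
(j₁±m₁, j₂±m₂, J±M) = (1,5,2,3,1,6)
P² = 4608/7
sum k=1..2:
  [1] −1/48 = -1/48
  [2] +1/72 = 1/72
S = -1/144
C² = P²·S² = 2/63 ; C = -0.178174

−√(2/63) ≈ -0.178174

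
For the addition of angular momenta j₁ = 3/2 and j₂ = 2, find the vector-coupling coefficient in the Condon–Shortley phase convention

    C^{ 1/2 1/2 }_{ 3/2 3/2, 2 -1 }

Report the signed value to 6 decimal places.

+0.316228

triangle: 3!·0!·1!/5! = 6/120
(j±m)!: 3!·0!·1!·3!·1!·0! = 36
prefactor² = (2J+1)·Δ·N² = 18/5
  k=0: +1/(0!·3!·0!·1!·0!·0!) = 1/6
Σ = 1/6  ⇒  CG² = 18/5·1/6² = 1/10
CG = +√(1/10) = +0.316228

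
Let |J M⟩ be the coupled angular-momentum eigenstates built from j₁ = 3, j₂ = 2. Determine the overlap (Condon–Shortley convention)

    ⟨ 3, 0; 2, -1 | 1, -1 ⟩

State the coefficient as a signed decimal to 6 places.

−√(3/35) ≈ -0.292770

√[3·4!2!0!/7! · 3!3!1!3!0!2!] = √(432/35)
  +(−1)^1/∏(1,3,2,0,0,0)! = -1/12  (running -1/12)
⟨..|..⟩ = √(432/35)·(-1/12) = -0.292770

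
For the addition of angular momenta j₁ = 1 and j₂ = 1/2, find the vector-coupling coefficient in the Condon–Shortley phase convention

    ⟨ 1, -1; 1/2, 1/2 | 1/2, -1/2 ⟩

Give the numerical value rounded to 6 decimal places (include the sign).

triangle: 1!·1!·0!/3! = 1/6
(j±m)!: 0!·2!·1!·0!·0!·1! = 2
prefactor² = (2J+1)·Δ·N² = 2/3
  k=1: −1/(1!·0!·1!·0!·0!·0!) = -1
Σ = -1  ⇒  CG² = 2/3·(-1)² = 2/3
CG = −√(2/3) = -0.816497

−√(2/3) = -0.816497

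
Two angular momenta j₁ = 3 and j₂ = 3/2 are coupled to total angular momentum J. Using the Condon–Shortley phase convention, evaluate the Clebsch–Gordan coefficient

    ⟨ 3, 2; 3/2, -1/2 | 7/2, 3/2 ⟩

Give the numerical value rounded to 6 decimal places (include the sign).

j₁+j₂−J=1  J+j₁−j₂=5  J−j₁+j₂=2  j₁+j₂+J+1=9
(j₁±m₁, j₂±m₂, J±M) = (5,1,1,2,5,2)
P² = 6400/21
sum k=0..1:
  [0] +1/24 = 1/24
  [1] −1/240 = -1/240
S = 3/80
C² = P²·S² = 3/7 ; C = +0.654654

+0.654654  (= +√(3/7))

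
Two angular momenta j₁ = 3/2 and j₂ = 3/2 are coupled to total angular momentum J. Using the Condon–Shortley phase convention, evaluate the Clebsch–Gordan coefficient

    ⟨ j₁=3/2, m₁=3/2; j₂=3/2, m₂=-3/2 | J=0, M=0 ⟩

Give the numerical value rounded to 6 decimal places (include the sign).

j₁+j₂−J=3  J+j₁−j₂=0  J−j₁+j₂=0  j₁+j₂+J+1=4
(j₁±m₁, j₂±m₂, J±M) = (3,0,0,3,0,0)
P² = 9
sum k=0..0:
  [0] +1/6 = 1/6
S = 1/6
C² = P²·S² = 1/4 ; C = +0.500000

+√(1/4) ≈ +0.500000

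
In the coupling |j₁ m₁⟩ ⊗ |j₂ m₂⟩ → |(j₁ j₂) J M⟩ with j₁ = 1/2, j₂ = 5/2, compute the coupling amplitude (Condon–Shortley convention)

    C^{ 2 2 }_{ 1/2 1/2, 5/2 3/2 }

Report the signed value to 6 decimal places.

triangle: 1!·0!·4!/6! = 24/720
(j±m)!: 1!·0!·4!·1!·4!·0! = 576
prefactor² = (2J+1)·Δ·N² = 96
  k=0: +1/(0!·1!·0!·4!·0!·0!) = 1/24
Σ = 1/24  ⇒  CG² = 96·1/24² = 1/6
CG = +√(1/6) = +0.408248

+√(1/6) = +0.408248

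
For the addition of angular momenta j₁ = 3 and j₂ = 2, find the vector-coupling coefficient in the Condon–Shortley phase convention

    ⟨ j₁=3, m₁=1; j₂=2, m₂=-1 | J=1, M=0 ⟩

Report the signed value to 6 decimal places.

-0.478091  (= −√(8/35))

j₁+j₂−J=4  J+j₁−j₂=2  J−j₁+j₂=0  j₁+j₂+J+1=7
(j₁±m₁, j₂±m₂, J±M) = (4,2,1,3,1,1)
P² = 288/35
sum k=1..1:
  [1] −1/6 = -1/6
S = -1/6
C² = P²·S² = 8/35 ; C = -0.478091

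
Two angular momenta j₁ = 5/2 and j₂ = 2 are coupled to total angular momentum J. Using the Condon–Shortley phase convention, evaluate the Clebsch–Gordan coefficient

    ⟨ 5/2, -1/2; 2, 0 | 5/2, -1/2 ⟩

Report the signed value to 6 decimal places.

j₁+j₂−J=2  J+j₁−j₂=3  J−j₁+j₂=2  j₁+j₂+J+1=8
(j₁±m₁, j₂±m₂, J±M) = (2,3,2,2,2,3)
P² = 72/35
sum k=0..2:
  [0] +1/24 = 1/24
  [1] −1/2 = -1/2
  [2] +1/8 = 1/8
S = -1/3
C² = P²·S² = 8/35 ; C = -0.478091

−√(8/35) ≈ -0.478091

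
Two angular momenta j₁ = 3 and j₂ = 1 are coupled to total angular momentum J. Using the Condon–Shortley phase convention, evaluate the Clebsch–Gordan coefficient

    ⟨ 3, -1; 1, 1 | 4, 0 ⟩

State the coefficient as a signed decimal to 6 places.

√[9·0!6!2!/9! · 2!4!2!0!4!4!] = √(13824/7)
  +(−1)^0/∏(0,0,4,2,2,0)! = 1/96  (running 1/96)
⟨..|..⟩ = √(13824/7)·(1/96) = +0.462910

+0.462910  (= +√(3/14))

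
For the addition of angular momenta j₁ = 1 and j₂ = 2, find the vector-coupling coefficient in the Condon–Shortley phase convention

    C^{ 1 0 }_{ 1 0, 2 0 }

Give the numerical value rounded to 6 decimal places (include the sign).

-0.632456  (= −√(2/5))

triangle: 2!·0!·2!/5! = 4/120
(j±m)!: 1!·1!·2!·2!·1!·1! = 4
prefactor² = (2J+1)·Δ·N² = 2/5
  k=1: −1/(1!·1!·0!·1!·0!·1!) = -1
Σ = -1  ⇒  CG² = 2/5·(-1)² = 2/5
CG = −√(2/5) = -0.632456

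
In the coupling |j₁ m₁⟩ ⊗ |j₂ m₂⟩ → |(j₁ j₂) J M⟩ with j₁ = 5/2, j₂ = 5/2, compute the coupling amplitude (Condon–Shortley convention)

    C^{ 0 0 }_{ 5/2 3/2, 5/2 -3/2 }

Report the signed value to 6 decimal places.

−√(1/6) = -0.408248

√[1·5!0!0!/6! · 4!1!1!4!0!0!] = √(96)
  +(−1)^1/∏(1,4,0,0,0,0)! = -1/24  (running -1/24)
⟨..|..⟩ = √(96)·(-1/24) = -0.408248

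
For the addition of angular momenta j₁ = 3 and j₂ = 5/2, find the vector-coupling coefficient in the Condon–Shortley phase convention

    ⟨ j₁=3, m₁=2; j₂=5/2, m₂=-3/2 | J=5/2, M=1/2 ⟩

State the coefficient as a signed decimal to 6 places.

+0.267261  (= +√(1/14))

√[6·3!3!2!/9! · 5!1!1!4!3!2!] = √(288/7)
  +(−1)^0/∏(0,3,1,1,2,1)! = 1/12  (running 1/12)
  +(−1)^1/∏(1,2,0,0,3,2)! = -1/24  (running 1/24)
⟨..|..⟩ = √(288/7)·(1/24) = +0.267261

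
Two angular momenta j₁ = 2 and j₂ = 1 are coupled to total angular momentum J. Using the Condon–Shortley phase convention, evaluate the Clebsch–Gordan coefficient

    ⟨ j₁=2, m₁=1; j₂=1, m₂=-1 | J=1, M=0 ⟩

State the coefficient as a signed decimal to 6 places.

+0.547723

√[3·2!2!0!/5! · 3!1!0!2!1!1!] = √(6/5)
  +(−1)^0/∏(0,2,1,0,1,0)! = 1/2  (running 1/2)
⟨..|..⟩ = √(6/5)·(1/2) = +0.547723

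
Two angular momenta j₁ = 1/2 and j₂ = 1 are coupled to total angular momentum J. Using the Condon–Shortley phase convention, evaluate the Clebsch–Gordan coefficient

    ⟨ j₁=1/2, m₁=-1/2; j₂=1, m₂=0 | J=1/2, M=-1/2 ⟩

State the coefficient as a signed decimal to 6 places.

triangle: 1!·0!·1!/3! = 1/6
(j±m)!: 0!·1!·1!·1!·0!·1! = 1
prefactor² = (2J+1)·Δ·N² = 1/3
  k=1: −1/(1!·0!·0!·0!·0!·1!) = -1
Σ = -1  ⇒  CG² = 1/3·(-1)² = 1/3
CG = −√(1/3) = -0.577350

−√(1/3) = -0.577350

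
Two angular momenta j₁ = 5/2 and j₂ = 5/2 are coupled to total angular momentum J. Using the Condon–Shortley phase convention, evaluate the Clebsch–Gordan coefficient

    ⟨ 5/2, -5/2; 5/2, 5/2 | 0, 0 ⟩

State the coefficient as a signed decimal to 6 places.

−√(1/6) ≈ -0.408248

triangle: 5!·0!·0!/6! = 120/720
(j±m)!: 0!·5!·5!·0!·0!·0! = 14400
prefactor² = (2J+1)·Δ·N² = 2400
  k=5: −1/(5!·0!·0!·0!·0!·0!) = -1/120
Σ = -1/120  ⇒  CG² = 2400·(-1/120)² = 1/6
CG = −√(1/6) = -0.408248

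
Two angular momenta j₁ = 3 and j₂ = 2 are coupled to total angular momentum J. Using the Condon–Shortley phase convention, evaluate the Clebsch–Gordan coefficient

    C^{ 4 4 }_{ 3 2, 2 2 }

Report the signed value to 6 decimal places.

-0.632456

triangle: 1!×5!×3!/10! = 720/3628800
(j±m)!: 5!×1!×4!×0!×8!×0! = 116121600
prefactor² = (2J+1)×Δ×N² = 207360
  k=1: −1/(1!×0!×0!×3!×5!×0!) = -1/720
Σ = -1/720  ⇒  CG² = 207360×(-1/720)² = 2/5
CG = −√(2/5) = -0.632456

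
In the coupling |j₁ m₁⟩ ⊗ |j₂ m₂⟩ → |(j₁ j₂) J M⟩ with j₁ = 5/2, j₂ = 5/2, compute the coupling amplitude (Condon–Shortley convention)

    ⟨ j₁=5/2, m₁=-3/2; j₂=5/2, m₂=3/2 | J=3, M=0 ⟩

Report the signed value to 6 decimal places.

√[7·2!3!3!/9! · 1!4!4!1!3!3!] = √(144/5)
  +(−1)^1/∏(1,1,3,3,0,0)! = -1/36  (running -1/36)
  +(−1)^2/∏(2,0,2,2,1,1)! = 1/8  (running 7/72)
⟨..|..⟩ = √(144/5)·(7/72) = +0.521749

+√(49/180) = +0.521749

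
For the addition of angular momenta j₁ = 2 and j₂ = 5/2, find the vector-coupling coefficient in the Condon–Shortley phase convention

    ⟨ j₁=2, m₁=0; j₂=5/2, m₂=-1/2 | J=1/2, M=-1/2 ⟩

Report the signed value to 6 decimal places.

+√(1/5) = +0.447214

triangle: 4!·0!·1!/6! = 24/720
(j±m)!: 2!·2!·2!·3!·0!·1! = 48
prefactor² = (2J+1)·Δ·N² = 16/5
  k=2: +1/(2!·2!·0!·0!·0!·1!) = 1/4
Σ = 1/4  ⇒  CG² = 16/5·1/4² = 1/5
CG = +√(1/5) = +0.447214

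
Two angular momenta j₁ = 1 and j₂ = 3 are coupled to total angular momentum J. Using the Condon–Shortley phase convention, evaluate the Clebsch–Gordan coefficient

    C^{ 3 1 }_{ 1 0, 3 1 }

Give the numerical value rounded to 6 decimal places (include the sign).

j₁+j₂−J=1  J+j₁−j₂=1  J−j₁+j₂=5  j₁+j₂+J+1=8
(j₁±m₁, j₂±m₂, J±M) = (1,1,4,2,4,2)
P² = 48
sum k=0..1:
  [0] +1/24 = 1/24
  [1] −1/12 = -1/12
S = -1/24
C² = P²·S² = 1/12 ; C = -0.288675

-0.288675  (= −√(1/12))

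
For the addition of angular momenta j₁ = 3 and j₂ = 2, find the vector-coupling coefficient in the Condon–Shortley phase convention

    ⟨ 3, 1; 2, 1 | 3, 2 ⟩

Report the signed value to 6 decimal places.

-0.500000  (= −√(1/4))

√[7·2!4!2!/9! · 4!2!3!1!5!1!] = √(64)
  +(−1)^1/∏(1,1,1,2,3,0)! = -1/12  (running -1/12)
  +(−1)^2/∏(2,0,0,1,4,1)! = 1/48  (running -1/16)
⟨..|..⟩ = √(64)·(-1/16) = -0.500000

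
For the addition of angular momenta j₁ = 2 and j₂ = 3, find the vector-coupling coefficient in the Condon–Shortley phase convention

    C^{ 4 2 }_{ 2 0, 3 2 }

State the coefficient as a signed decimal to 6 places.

−√(12/35) = -0.585540

triangle: 1!·3!·5!/10! = 720/3628800
(j±m)!: 2!·2!·5!·1!·6!·2! = 691200
prefactor² = (2J+1)·Δ·N² = 8640/7
  k=0: +1/(0!·1!·2!·5!·1!·0!) = 1/240
  k=1: −1/(1!·0!·1!·4!·2!·1!) = -1/48
Σ = -1/60  ⇒  CG² = 8640/7·(-1/60)² = 12/35
CG = −√(12/35) = -0.585540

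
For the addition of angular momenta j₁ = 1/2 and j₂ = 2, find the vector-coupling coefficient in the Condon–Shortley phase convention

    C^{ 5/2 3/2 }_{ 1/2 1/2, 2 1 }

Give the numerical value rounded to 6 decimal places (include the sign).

+0.894427

j₁+j₂−J=0  J+j₁−j₂=1  J−j₁+j₂=4  j₁+j₂+J+1=6
(j₁±m₁, j₂±m₂, J±M) = (1,0,3,1,4,1)
P² = 144/5
sum k=0..0:
  [0] +1/6 = 1/6
S = 1/6
C² = P²·S² = 4/5 ; C = +0.894427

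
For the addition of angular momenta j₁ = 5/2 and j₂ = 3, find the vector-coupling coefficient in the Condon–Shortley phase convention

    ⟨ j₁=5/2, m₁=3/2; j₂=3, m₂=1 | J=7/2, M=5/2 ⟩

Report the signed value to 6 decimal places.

j₁+j₂−J=2  J+j₁−j₂=3  J−j₁+j₂=4  j₁+j₂+J+1=10
(j₁±m₁, j₂±m₂, J±M) = (4,1,4,2,6,1)
P² = 18432/35
sum k=0..1:
  [0] +1/96 = 1/96
  [1] −1/36 = -1/36
S = -5/288
C² = P²·S² = 10/63 ; C = -0.398410

-0.398410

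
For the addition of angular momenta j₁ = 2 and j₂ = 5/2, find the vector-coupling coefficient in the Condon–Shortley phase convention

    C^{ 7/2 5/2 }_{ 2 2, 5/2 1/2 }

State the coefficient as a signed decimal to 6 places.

+√(32/63) = +0.712697

triangle: 1!·3!·4!/9! = 144/362880
(j±m)!: 4!·0!·3!·2!·6!·1! = 207360
prefactor² = (2J+1)·Δ·N² = 4608/7
  k=0: +1/(0!·1!·0!·3!·3!·1!) = 1/36
Σ = 1/36  ⇒  CG² = 4608/7·1/36² = 32/63
CG = +√(32/63) = +0.712697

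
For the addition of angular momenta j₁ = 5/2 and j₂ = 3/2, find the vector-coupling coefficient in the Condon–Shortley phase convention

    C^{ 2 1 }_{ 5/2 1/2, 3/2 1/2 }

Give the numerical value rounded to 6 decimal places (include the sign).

triangle: 2!·3!·1!/7! = 12/5040
(j±m)!: 3!·2!·2!·1!·3!·1! = 144
prefactor² = (2J+1)·Δ·N² = 12/7
  k=1: −1/(1!·1!·1!·1!·2!·0!) = -1/2
  k=2: +1/(2!·0!·0!·0!·3!·1!) = 1/12
Σ = -5/12  ⇒  CG² = 12/7·(-5/12)² = 25/84
CG = −√(25/84) = -0.545545

−√(25/84) = -0.545545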